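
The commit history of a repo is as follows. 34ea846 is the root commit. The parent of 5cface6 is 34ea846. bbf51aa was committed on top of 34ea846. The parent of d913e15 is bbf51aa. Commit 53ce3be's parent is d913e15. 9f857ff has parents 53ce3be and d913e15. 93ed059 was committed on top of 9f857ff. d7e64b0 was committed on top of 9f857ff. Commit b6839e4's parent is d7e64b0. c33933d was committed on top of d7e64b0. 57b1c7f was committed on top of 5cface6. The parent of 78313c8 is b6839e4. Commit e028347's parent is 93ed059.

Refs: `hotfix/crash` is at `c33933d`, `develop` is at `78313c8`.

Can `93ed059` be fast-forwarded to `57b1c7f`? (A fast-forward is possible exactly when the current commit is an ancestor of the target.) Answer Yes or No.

A fast-forward from 93ed059 to 57b1c7f is possible iff 93ed059 is an ancestor of 57b1c7f.
Ancestors of 57b1c7f: {34ea846, 57b1c7f, 5cface6}.
93ed059 is not among them, so fast-forward is not possible.

No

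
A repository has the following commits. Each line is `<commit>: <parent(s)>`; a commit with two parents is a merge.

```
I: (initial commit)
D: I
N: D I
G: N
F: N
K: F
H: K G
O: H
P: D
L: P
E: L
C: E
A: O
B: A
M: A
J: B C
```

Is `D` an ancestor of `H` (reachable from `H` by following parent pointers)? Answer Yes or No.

Ancestors of H (commits reachable by following parents): {D, F, G, H, I, K, N}.
D is in that set, so it is an ancestor of H.

Yes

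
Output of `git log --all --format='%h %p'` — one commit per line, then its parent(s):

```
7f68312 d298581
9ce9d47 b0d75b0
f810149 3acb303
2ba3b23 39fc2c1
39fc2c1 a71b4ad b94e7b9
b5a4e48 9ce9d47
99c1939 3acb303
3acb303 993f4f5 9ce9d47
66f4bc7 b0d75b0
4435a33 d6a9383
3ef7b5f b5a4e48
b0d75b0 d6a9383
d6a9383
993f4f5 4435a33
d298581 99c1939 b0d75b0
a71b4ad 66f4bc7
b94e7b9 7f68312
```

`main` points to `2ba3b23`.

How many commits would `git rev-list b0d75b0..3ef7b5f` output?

3

Reachable from 3ef7b5f: {3ef7b5f, 9ce9d47, b0d75b0, b5a4e48, d6a9383}.
Reachable from b0d75b0: {b0d75b0, d6a9383}.
In 3ef7b5f's history but not b0d75b0's: {3ef7b5f, 9ce9d47, b5a4e48} — 3 commits.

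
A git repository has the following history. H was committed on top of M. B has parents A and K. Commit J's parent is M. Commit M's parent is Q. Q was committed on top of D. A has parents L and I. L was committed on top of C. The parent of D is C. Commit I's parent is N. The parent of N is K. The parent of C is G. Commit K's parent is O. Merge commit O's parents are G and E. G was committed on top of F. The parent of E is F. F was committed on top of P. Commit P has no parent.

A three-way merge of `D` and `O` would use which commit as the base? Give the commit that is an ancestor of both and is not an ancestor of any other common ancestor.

Ancestors of D: {C, D, F, G, P}.
Ancestors of O: {E, F, G, O, P}.
Common ancestors: {F, G, P}.
Among these, G is not an ancestor of any other common ancestor — it is the merge base.

G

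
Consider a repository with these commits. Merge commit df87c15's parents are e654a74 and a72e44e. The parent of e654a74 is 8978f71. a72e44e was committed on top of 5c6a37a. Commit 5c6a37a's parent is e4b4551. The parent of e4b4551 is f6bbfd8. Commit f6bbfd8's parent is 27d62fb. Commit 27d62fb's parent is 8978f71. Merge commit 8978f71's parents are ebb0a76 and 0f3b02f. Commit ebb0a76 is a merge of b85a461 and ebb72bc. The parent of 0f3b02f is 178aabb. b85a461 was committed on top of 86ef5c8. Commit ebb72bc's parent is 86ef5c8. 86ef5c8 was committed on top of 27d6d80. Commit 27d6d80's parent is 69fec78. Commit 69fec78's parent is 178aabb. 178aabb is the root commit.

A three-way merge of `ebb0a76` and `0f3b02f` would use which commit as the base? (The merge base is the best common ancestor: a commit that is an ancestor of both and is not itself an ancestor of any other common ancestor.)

178aabb

Ancestors of ebb0a76: {178aabb, 27d6d80, 69fec78, 86ef5c8, b85a461, ebb0a76, ebb72bc}.
Ancestors of 0f3b02f: {0f3b02f, 178aabb}.
Common ancestors: {178aabb}.
The only common ancestor is 178aabb, so it is the merge base.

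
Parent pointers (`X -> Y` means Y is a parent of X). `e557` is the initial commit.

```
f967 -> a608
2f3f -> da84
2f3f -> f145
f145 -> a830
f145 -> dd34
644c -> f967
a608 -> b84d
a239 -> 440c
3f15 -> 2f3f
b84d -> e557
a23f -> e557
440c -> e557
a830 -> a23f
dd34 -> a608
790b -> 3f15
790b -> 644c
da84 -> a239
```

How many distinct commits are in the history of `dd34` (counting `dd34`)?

Walking parent pointers from dd34: reachable set = {a608, b84d, dd34, e557}.
That is 4 commits.

4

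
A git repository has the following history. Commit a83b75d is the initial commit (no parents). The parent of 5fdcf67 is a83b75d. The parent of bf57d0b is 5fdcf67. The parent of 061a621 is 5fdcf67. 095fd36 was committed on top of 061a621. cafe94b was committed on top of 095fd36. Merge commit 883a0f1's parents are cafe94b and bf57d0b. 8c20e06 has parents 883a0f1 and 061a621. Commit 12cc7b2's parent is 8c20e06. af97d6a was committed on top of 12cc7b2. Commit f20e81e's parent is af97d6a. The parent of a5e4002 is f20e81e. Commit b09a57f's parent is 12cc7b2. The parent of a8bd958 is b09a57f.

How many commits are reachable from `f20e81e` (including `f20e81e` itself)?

Walking parent pointers from f20e81e: reachable set = {061a621, 095fd36, 12cc7b2, 5fdcf67, 883a0f1, 8c20e06, a83b75d, af97d6a, bf57d0b, cafe94b, f20e81e}.
That is 11 commits.

11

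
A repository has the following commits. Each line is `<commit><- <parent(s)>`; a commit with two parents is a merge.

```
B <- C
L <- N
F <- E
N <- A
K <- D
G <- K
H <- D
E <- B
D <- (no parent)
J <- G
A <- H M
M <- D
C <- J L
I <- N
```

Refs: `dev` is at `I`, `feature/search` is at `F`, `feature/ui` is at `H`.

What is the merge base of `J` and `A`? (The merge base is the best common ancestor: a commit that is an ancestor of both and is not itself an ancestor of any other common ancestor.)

D

Ancestors of J: {D, G, J, K}.
Ancestors of A: {A, D, H, M}.
Common ancestors: {D}.
The only common ancestor is D, so it is the merge base.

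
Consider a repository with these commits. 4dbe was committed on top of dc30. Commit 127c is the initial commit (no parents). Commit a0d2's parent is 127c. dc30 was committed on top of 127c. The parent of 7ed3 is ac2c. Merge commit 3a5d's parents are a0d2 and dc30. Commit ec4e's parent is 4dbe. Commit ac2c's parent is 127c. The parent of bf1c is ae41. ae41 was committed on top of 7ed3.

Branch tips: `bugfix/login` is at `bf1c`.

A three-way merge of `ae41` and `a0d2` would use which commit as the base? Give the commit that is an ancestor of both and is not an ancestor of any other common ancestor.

Ancestors of ae41: {127c, 7ed3, ac2c, ae41}.
Ancestors of a0d2: {127c, a0d2}.
Common ancestors: {127c}.
The only common ancestor is 127c, so it is the merge base.

127c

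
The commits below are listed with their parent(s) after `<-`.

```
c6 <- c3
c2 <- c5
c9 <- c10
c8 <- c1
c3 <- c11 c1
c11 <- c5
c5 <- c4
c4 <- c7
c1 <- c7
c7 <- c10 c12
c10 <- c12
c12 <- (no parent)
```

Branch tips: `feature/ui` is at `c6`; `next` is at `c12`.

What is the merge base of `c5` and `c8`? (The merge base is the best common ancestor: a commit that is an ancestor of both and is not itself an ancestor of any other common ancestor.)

Ancestors of c5: {c10, c12, c4, c5, c7}.
Ancestors of c8: {c1, c10, c12, c7, c8}.
Common ancestors: {c10, c12, c7}.
Among these, c7 is not an ancestor of any other common ancestor — it is the merge base.

c7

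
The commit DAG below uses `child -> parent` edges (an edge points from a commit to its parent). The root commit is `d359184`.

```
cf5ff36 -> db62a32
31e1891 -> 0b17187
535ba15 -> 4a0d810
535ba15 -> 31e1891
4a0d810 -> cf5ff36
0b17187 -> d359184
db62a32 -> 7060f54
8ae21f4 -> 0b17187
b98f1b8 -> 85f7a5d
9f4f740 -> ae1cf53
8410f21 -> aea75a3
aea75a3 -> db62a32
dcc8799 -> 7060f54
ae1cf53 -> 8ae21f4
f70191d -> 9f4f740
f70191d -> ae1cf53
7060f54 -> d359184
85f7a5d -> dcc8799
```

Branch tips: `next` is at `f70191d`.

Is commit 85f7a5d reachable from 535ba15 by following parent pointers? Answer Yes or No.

No

Ancestors of 535ba15: {0b17187, 31e1891, 4a0d810, 535ba15, 7060f54, cf5ff36, d359184, db62a32}.
85f7a5d is not in that set, so it is not an ancestor of 535ba15.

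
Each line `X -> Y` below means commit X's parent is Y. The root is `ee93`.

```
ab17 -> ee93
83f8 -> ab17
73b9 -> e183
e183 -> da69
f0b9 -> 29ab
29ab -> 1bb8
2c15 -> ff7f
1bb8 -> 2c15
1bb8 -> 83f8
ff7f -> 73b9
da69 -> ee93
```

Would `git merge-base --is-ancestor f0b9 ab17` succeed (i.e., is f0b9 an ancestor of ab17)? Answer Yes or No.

No

Ancestors of ab17: {ab17, ee93}.
f0b9 is not in that set, so it is not an ancestor of ab17.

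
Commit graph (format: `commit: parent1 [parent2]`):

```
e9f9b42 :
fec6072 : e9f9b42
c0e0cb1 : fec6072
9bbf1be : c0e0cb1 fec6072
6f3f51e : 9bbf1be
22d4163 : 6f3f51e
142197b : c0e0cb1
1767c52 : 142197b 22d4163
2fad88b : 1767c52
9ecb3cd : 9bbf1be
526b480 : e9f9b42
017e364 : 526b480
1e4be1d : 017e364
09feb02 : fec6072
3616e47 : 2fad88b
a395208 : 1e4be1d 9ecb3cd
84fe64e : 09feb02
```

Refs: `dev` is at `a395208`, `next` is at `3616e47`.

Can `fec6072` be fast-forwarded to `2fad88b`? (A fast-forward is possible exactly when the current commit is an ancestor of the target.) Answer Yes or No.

Yes

A fast-forward from fec6072 to 2fad88b is possible iff fec6072 is an ancestor of 2fad88b.
Ancestors of 2fad88b: {142197b, 1767c52, 22d4163, 2fad88b, 6f3f51e, 9bbf1be, c0e0cb1, e9f9b42, fec6072}.
fec6072 is among them, so fast-forward is possible.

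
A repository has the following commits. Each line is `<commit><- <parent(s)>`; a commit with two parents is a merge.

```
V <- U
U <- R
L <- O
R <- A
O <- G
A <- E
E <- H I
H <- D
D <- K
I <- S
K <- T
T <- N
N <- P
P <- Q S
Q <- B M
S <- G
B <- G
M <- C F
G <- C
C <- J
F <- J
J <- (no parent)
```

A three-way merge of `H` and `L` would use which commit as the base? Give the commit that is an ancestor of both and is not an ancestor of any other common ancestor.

Ancestors of H: {B, C, D, F, G, H, J, K, M, N, P, Q, S, T}.
Ancestors of L: {C, G, J, L, O}.
Common ancestors: {C, G, J}.
Among these, G is not an ancestor of any other common ancestor — it is the merge base.

G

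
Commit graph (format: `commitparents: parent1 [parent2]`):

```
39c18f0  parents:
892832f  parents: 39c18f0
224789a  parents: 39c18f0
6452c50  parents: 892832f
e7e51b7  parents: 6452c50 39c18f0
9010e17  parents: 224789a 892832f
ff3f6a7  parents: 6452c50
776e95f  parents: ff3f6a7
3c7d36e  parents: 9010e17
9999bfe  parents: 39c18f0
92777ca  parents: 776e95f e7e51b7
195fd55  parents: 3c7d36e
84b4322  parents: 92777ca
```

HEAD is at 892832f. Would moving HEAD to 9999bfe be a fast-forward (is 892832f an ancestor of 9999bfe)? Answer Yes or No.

A fast-forward from 892832f to 9999bfe is possible iff 892832f is an ancestor of 9999bfe.
Ancestors of 9999bfe: {39c18f0, 9999bfe}.
892832f is not among them, so fast-forward is not possible.

No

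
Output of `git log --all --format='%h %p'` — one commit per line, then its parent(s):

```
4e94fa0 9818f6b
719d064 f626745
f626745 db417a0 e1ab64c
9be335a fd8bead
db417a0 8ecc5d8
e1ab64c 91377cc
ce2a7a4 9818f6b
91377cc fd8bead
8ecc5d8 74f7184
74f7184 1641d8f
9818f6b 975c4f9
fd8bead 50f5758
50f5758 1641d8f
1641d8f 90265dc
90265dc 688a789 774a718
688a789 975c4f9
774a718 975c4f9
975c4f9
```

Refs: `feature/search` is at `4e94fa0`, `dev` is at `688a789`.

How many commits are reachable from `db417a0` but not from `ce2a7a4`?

Reachable from db417a0: {1641d8f, 688a789, 74f7184, 774a718, 8ecc5d8, 90265dc, 975c4f9, db417a0}.
Reachable from ce2a7a4: {975c4f9, 9818f6b, ce2a7a4}.
In db417a0's history but not ce2a7a4's: {1641d8f, 688a789, 74f7184, 774a718, 8ecc5d8, 90265dc, db417a0} — 7 commits.

7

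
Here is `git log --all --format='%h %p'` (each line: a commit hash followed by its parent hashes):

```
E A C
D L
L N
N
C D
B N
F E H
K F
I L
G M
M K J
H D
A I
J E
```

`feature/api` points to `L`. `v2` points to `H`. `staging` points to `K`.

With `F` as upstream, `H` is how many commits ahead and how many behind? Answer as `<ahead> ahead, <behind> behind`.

Reachable from H: {D, H, L, N}.
Reachable from F: {A, C, D, E, F, H, I, L, N}.
Only in H's history (ahead): {} — 0.
Only in F's history (behind): {A, C, E, F, I} — 5.

0 ahead, 5 behind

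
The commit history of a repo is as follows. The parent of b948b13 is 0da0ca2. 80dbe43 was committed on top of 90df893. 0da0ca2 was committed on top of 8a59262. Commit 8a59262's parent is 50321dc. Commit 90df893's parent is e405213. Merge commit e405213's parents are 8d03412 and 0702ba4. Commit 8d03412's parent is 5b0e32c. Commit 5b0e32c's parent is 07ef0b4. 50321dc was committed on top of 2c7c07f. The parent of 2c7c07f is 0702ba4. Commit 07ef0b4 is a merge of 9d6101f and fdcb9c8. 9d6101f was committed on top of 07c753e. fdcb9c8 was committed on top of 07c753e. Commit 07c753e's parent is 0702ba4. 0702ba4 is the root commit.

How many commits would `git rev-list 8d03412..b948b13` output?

Reachable from b948b13: {0702ba4, 0da0ca2, 2c7c07f, 50321dc, 8a59262, b948b13}.
Reachable from 8d03412: {0702ba4, 07c753e, 07ef0b4, 5b0e32c, 8d03412, 9d6101f, fdcb9c8}.
In b948b13's history but not 8d03412's: {0da0ca2, 2c7c07f, 50321dc, 8a59262, b948b13} — 5 commits.

5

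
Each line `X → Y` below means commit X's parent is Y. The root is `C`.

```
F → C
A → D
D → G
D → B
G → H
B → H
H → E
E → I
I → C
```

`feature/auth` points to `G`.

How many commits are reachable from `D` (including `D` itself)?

7

Walking parent pointers from D: reachable set = {B, C, D, E, G, H, I}.
That is 7 commits.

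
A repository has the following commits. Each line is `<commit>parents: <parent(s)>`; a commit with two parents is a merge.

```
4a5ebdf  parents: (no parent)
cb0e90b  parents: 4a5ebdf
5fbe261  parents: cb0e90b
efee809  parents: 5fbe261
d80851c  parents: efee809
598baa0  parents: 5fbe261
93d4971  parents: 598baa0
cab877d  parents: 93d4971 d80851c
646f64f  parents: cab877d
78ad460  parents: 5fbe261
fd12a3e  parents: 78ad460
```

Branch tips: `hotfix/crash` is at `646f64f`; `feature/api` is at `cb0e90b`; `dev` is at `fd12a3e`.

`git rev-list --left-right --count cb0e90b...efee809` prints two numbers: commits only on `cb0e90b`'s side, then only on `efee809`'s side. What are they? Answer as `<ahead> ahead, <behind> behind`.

0 ahead, 2 behind

Reachable from cb0e90b: {4a5ebdf, cb0e90b}.
Reachable from efee809: {4a5ebdf, 5fbe261, cb0e90b, efee809}.
Only in cb0e90b's history (ahead): {} — 0.
Only in efee809's history (behind): {5fbe261, efee809} — 2.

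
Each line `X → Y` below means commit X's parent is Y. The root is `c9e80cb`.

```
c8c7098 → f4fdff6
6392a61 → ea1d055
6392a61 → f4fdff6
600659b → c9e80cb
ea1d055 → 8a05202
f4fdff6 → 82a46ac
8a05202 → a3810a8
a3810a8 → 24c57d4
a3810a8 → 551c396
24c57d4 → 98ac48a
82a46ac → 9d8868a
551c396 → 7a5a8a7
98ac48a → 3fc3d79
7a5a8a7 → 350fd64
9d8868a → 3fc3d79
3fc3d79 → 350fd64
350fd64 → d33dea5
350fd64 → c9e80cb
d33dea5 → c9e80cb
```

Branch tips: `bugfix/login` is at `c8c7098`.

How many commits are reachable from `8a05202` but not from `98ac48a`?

Reachable from 8a05202: {24c57d4, 350fd64, 3fc3d79, 551c396, 7a5a8a7, 8a05202, 98ac48a, a3810a8, c9e80cb, d33dea5}.
Reachable from 98ac48a: {350fd64, 3fc3d79, 98ac48a, c9e80cb, d33dea5}.
In 8a05202's history but not 98ac48a's: {24c57d4, 551c396, 7a5a8a7, 8a05202, a3810a8} — 5 commits.

5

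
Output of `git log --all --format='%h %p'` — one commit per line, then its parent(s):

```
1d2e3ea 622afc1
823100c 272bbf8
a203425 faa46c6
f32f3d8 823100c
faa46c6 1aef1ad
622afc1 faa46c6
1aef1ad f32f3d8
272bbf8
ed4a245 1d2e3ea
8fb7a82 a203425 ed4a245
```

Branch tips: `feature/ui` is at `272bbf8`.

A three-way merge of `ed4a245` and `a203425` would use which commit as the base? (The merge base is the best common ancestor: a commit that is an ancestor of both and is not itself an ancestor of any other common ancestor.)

Ancestors of ed4a245: {1aef1ad, 1d2e3ea, 272bbf8, 622afc1, 823100c, ed4a245, f32f3d8, faa46c6}.
Ancestors of a203425: {1aef1ad, 272bbf8, 823100c, a203425, f32f3d8, faa46c6}.
Common ancestors: {1aef1ad, 272bbf8, 823100c, f32f3d8, faa46c6}.
Among these, faa46c6 is not an ancestor of any other common ancestor — it is the merge base.

faa46c6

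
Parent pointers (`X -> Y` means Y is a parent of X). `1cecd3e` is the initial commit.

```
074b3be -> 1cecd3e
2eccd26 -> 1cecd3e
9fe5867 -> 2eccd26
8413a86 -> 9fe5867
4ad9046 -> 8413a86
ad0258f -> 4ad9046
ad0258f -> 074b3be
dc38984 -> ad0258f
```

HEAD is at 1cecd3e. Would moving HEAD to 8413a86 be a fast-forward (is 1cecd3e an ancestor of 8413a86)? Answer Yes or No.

Yes

A fast-forward from 1cecd3e to 8413a86 is possible iff 1cecd3e is an ancestor of 8413a86.
Ancestors of 8413a86: {1cecd3e, 2eccd26, 8413a86, 9fe5867}.
1cecd3e is among them, so fast-forward is possible.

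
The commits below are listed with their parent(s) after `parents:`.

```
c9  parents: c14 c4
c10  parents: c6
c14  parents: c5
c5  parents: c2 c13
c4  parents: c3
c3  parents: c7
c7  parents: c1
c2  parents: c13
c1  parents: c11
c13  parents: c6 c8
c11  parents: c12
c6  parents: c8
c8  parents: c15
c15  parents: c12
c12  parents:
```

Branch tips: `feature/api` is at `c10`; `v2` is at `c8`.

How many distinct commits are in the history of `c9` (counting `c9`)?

Walking parent pointers from c9: reachable set = {c1, c11, c12, c13, c14, c15, c2, c3, c4, c5, c6, c7, c8, c9}.
That is 14 commits.

14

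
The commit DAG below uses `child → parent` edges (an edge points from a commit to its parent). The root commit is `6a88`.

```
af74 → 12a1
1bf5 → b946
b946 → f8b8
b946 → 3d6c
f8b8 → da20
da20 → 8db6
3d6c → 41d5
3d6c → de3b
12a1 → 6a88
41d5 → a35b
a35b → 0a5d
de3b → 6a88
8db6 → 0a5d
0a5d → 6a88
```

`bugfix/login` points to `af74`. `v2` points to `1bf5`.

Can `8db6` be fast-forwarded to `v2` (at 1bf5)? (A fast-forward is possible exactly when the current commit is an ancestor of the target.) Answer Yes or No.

A fast-forward from 8db6 to 1bf5 is possible iff 8db6 is an ancestor of 1bf5.
Ancestors of 1bf5: {0a5d, 1bf5, 3d6c, 41d5, 6a88, 8db6, a35b, b946, da20, de3b, f8b8}.
8db6 is among them, so fast-forward is possible.

Yes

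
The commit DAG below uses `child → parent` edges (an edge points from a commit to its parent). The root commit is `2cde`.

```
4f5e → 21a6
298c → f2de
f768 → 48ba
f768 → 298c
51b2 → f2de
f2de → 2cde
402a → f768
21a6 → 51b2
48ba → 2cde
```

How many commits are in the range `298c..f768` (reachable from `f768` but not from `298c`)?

Reachable from f768: {298c, 2cde, 48ba, f2de, f768}.
Reachable from 298c: {298c, 2cde, f2de}.
In f768's history but not 298c's: {48ba, f768} — 2 commits.

2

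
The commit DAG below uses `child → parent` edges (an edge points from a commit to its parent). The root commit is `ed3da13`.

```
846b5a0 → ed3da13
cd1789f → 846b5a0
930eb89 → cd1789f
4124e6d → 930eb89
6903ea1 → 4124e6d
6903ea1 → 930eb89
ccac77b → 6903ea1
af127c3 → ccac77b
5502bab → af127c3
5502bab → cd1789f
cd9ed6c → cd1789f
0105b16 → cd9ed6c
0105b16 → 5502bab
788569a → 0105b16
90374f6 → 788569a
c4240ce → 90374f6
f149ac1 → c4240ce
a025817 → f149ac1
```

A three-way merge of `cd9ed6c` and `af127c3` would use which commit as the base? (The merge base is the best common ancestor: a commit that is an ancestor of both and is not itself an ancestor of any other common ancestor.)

Ancestors of cd9ed6c: {846b5a0, cd1789f, cd9ed6c, ed3da13}.
Ancestors of af127c3: {4124e6d, 6903ea1, 846b5a0, 930eb89, af127c3, ccac77b, cd1789f, ed3da13}.
Common ancestors: {846b5a0, cd1789f, ed3da13}.
Among these, cd1789f is not an ancestor of any other common ancestor — it is the merge base.

cd1789f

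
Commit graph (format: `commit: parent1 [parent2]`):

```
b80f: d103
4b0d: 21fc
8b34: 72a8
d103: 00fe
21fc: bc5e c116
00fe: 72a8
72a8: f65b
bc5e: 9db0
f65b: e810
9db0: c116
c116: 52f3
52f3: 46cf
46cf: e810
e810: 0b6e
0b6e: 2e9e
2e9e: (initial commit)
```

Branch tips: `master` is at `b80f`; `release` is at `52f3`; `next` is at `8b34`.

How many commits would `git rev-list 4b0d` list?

Walking parent pointers from 4b0d: reachable set = {0b6e, 21fc, 2e9e, 46cf, 4b0d, 52f3, 9db0, bc5e, c116, e810}.
That is 10 commits.

10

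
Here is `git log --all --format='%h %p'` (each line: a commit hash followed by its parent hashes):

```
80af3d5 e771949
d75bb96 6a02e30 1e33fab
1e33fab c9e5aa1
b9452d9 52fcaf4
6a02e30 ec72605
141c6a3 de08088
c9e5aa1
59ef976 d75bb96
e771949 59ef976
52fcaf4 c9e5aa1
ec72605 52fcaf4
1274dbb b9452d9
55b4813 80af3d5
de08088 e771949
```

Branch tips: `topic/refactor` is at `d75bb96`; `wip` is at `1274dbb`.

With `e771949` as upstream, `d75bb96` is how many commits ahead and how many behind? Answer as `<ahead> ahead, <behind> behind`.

Reachable from d75bb96: {1e33fab, 52fcaf4, 6a02e30, c9e5aa1, d75bb96, ec72605}.
Reachable from e771949: {1e33fab, 52fcaf4, 59ef976, 6a02e30, c9e5aa1, d75bb96, e771949, ec72605}.
Only in d75bb96's history (ahead): {} — 0.
Only in e771949's history (behind): {59ef976, e771949} — 2.

0 ahead, 2 behind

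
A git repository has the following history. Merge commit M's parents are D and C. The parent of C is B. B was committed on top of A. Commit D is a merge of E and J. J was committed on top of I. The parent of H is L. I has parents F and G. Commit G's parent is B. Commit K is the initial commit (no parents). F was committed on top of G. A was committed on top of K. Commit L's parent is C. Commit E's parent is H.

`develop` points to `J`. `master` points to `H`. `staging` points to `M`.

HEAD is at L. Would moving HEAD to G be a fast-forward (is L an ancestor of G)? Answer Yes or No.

No

A fast-forward from L to G is possible iff L is an ancestor of G.
Ancestors of G: {A, B, G, K}.
L is not among them, so fast-forward is not possible.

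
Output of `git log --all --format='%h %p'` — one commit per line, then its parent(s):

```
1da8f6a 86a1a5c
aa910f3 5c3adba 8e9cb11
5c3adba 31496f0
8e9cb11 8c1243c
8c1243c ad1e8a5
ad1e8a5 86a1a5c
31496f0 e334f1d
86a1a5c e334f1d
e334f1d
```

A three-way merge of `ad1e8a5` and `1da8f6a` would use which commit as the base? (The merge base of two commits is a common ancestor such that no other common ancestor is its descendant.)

Ancestors of ad1e8a5: {86a1a5c, ad1e8a5, e334f1d}.
Ancestors of 1da8f6a: {1da8f6a, 86a1a5c, e334f1d}.
Common ancestors: {86a1a5c, e334f1d}.
Among these, 86a1a5c is not an ancestor of any other common ancestor — it is the merge base.

86a1a5c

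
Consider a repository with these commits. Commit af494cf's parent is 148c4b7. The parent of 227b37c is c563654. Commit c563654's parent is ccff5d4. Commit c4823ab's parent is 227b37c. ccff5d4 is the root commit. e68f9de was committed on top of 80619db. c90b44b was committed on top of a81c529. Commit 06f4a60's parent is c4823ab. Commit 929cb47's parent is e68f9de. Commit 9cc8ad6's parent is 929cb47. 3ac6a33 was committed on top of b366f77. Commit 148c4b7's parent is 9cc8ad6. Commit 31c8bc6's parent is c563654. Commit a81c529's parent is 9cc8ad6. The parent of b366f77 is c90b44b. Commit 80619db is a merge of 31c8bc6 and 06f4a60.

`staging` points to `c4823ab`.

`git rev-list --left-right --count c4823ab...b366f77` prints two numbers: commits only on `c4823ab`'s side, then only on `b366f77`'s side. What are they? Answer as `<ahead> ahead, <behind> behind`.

Reachable from c4823ab: {227b37c, c4823ab, c563654, ccff5d4}.
Reachable from b366f77: {06f4a60, 227b37c, 31c8bc6, 80619db, 929cb47, 9cc8ad6, a81c529, b366f77, c4823ab, c563654, c90b44b, ccff5d4, e68f9de}.
Only in c4823ab's history (ahead): {} — 0.
Only in b366f77's history (behind): {06f4a60, 31c8bc6, 80619db, 929cb47, 9cc8ad6, a81c529, b366f77, c90b44b, e68f9de} — 9.

0 ahead, 9 behind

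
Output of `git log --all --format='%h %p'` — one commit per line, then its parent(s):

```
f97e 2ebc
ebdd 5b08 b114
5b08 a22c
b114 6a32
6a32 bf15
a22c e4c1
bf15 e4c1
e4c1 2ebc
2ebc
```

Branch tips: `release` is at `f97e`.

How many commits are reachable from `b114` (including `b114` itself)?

Walking parent pointers from b114: reachable set = {2ebc, 6a32, b114, bf15, e4c1}.
That is 5 commits.

5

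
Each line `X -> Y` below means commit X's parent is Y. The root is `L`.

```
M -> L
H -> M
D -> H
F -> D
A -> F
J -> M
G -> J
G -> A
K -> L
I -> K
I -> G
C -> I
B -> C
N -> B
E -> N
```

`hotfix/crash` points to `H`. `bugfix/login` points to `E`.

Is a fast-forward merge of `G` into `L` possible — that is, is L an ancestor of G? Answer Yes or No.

Yes

A fast-forward from L to G is possible iff L is an ancestor of G.
Ancestors of G: {A, D, F, G, H, J, L, M}.
L is among them, so fast-forward is possible.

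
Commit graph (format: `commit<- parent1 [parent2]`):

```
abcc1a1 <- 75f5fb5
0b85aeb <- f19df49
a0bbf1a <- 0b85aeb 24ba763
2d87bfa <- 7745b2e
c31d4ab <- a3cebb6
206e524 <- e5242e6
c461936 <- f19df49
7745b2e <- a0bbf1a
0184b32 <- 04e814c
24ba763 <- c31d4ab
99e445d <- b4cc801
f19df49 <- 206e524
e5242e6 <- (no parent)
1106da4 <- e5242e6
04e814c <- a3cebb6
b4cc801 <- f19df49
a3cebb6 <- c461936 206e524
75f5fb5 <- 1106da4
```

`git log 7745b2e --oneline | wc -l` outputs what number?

10

Walking parent pointers from 7745b2e: reachable set = {0b85aeb, 206e524, 24ba763, 7745b2e, a0bbf1a, a3cebb6, c31d4ab, c461936, e5242e6, f19df49}.
That is 10 commits.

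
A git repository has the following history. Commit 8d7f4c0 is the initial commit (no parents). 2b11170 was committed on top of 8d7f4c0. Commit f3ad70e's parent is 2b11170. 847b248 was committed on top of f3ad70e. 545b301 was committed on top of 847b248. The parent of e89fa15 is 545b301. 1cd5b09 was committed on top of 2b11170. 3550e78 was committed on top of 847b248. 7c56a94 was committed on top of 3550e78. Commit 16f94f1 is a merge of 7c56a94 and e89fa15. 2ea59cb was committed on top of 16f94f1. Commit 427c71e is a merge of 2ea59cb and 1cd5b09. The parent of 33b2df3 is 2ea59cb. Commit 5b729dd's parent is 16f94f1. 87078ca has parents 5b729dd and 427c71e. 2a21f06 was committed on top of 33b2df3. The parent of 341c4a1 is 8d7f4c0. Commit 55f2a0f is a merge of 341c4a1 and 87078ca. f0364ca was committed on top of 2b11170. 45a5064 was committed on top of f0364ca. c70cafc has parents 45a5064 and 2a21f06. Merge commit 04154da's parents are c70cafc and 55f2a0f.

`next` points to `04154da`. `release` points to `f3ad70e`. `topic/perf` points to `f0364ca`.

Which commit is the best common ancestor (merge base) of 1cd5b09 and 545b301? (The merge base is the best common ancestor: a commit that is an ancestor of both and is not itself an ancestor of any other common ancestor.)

2b11170

Ancestors of 1cd5b09: {1cd5b09, 2b11170, 8d7f4c0}.
Ancestors of 545b301: {2b11170, 545b301, 847b248, 8d7f4c0, f3ad70e}.
Common ancestors: {2b11170, 8d7f4c0}.
Among these, 2b11170 is not an ancestor of any other common ancestor — it is the merge base.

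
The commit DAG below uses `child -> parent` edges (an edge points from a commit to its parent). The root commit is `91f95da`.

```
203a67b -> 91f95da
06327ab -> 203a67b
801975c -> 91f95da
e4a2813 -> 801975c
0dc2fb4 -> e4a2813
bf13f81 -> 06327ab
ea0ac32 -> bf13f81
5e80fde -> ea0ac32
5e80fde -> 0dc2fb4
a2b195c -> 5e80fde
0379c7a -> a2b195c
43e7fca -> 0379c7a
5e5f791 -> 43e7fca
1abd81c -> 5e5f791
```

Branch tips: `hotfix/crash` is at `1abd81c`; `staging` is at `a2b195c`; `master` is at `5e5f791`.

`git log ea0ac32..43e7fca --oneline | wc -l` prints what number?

7

Reachable from 43e7fca: {0379c7a, 06327ab, 0dc2fb4, 203a67b, 43e7fca, 5e80fde, 801975c, 91f95da, a2b195c, bf13f81, e4a2813, ea0ac32}.
Reachable from ea0ac32: {06327ab, 203a67b, 91f95da, bf13f81, ea0ac32}.
In 43e7fca's history but not ea0ac32's: {0379c7a, 0dc2fb4, 43e7fca, 5e80fde, 801975c, a2b195c, e4a2813} — 7 commits.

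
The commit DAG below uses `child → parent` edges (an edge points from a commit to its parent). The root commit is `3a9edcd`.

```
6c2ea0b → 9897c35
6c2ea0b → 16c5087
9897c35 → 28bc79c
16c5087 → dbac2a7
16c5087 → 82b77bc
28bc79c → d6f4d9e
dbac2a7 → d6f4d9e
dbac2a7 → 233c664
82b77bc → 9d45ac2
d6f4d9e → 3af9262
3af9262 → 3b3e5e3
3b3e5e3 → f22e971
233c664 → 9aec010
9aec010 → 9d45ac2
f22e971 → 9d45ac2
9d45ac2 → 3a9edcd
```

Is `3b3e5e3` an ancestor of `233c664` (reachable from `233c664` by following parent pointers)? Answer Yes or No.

No

Ancestors of 233c664: {233c664, 3a9edcd, 9aec010, 9d45ac2}.
3b3e5e3 is not in that set, so it is not an ancestor of 233c664.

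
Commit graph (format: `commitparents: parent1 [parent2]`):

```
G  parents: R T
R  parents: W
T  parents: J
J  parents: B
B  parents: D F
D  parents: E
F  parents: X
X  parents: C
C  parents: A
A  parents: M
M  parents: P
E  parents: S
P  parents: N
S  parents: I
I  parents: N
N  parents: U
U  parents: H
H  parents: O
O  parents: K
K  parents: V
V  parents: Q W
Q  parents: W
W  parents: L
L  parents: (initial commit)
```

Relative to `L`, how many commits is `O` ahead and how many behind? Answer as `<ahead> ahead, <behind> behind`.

5 ahead, 0 behind

Reachable from O: {K, L, O, Q, V, W}.
Reachable from L: {L}.
Only in O's history (ahead): {K, O, Q, V, W} — 5.
Only in L's history (behind): {} — 0.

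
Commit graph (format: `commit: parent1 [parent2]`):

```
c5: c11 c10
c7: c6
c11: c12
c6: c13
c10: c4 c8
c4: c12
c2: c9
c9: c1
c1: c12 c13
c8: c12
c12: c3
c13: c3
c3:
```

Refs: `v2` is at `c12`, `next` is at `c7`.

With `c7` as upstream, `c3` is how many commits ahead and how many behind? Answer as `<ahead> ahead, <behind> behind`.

Reachable from c3: {c3}.
Reachable from c7: {c13, c3, c6, c7}.
Only in c3's history (ahead): {} — 0.
Only in c7's history (behind): {c13, c6, c7} — 3.

0 ahead, 3 behind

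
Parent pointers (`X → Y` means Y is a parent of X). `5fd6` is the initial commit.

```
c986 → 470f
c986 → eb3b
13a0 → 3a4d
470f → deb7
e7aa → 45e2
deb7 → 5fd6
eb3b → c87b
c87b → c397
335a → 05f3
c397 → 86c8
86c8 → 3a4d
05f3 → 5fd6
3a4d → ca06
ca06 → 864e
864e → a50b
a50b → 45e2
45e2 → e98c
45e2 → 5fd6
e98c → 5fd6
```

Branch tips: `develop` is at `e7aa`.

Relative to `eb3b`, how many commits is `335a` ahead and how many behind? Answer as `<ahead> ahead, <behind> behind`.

2 ahead, 10 behind

Reachable from 335a: {05f3, 335a, 5fd6}.
Reachable from eb3b: {3a4d, 45e2, 5fd6, 864e, 86c8, a50b, c397, c87b, ca06, e98c, eb3b}.
Only in 335a's history (ahead): {05f3, 335a} — 2.
Only in eb3b's history (behind): {3a4d, 45e2, 864e, 86c8, a50b, c397, c87b, ca06, e98c, eb3b} — 10.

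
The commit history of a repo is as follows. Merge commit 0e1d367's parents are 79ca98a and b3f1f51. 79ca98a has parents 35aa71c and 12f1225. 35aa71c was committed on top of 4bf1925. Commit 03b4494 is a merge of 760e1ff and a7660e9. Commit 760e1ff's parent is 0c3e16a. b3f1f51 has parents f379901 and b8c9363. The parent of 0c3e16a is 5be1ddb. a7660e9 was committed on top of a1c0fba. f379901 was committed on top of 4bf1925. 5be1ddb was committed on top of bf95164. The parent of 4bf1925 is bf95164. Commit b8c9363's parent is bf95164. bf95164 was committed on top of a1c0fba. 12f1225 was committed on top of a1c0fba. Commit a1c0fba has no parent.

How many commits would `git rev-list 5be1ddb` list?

3

Walking parent pointers from 5be1ddb: reachable set = {5be1ddb, a1c0fba, bf95164}.
That is 3 commits.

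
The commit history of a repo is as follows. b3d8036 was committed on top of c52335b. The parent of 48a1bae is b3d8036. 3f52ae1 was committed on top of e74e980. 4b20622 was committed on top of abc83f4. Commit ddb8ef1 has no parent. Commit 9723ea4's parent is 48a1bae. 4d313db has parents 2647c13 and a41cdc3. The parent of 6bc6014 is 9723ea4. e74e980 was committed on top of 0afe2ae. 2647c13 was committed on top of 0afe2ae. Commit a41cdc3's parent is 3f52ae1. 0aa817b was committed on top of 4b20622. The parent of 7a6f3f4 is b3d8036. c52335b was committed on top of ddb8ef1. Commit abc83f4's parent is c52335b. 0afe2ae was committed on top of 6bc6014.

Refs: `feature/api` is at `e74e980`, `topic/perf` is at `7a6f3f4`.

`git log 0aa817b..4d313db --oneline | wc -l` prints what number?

10

Reachable from 4d313db: {0afe2ae, 2647c13, 3f52ae1, 48a1bae, 4d313db, 6bc6014, 9723ea4, a41cdc3, b3d8036, c52335b, ddb8ef1, e74e980}.
Reachable from 0aa817b: {0aa817b, 4b20622, abc83f4, c52335b, ddb8ef1}.
In 4d313db's history but not 0aa817b's: {0afe2ae, 2647c13, 3f52ae1, 48a1bae, 4d313db, 6bc6014, 9723ea4, a41cdc3, b3d8036, e74e980} — 10 commits.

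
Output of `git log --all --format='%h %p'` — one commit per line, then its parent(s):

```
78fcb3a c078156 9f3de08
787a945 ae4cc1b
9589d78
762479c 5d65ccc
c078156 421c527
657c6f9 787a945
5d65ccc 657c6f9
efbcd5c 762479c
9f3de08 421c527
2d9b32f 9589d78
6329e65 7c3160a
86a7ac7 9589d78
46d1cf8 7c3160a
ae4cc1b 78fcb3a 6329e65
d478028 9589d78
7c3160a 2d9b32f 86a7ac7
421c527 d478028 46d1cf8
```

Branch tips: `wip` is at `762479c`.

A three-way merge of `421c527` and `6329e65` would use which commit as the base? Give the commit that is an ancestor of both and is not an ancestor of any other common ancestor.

7c3160a

Ancestors of 421c527: {2d9b32f, 421c527, 46d1cf8, 7c3160a, 86a7ac7, 9589d78, d478028}.
Ancestors of 6329e65: {2d9b32f, 6329e65, 7c3160a, 86a7ac7, 9589d78}.
Common ancestors: {2d9b32f, 7c3160a, 86a7ac7, 9589d78}.
Among these, 7c3160a is not an ancestor of any other common ancestor — it is the merge base.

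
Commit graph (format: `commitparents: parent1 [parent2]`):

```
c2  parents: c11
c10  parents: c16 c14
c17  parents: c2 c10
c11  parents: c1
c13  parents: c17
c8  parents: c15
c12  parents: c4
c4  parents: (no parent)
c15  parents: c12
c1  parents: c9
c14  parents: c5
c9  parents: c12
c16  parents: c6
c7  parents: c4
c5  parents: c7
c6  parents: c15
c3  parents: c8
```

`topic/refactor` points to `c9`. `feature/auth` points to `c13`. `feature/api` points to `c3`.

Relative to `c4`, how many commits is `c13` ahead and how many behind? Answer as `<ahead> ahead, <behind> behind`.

Reachable from c13: {c1, c10, c11, c12, c13, c14, c15, c16, c17, c2, c4, c5, c6, c7, c9}.
Reachable from c4: {c4}.
Only in c13's history (ahead): {c1, c10, c11, c12, c13, c14, c15, c16, c17, c2, c5, c6, c7, c9} — 14.
Only in c4's history (behind): {} — 0.

14 ahead, 0 behind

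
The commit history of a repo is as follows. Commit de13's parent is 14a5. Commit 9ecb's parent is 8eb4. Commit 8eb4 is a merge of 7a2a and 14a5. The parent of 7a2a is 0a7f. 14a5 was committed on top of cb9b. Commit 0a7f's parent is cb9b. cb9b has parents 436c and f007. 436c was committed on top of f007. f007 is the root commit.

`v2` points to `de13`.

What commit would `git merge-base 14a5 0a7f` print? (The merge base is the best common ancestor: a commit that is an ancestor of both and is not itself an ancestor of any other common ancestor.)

Ancestors of 14a5: {14a5, 436c, cb9b, f007}.
Ancestors of 0a7f: {0a7f, 436c, cb9b, f007}.
Common ancestors: {436c, cb9b, f007}.
Among these, cb9b is not an ancestor of any other common ancestor — it is the merge base.

cb9b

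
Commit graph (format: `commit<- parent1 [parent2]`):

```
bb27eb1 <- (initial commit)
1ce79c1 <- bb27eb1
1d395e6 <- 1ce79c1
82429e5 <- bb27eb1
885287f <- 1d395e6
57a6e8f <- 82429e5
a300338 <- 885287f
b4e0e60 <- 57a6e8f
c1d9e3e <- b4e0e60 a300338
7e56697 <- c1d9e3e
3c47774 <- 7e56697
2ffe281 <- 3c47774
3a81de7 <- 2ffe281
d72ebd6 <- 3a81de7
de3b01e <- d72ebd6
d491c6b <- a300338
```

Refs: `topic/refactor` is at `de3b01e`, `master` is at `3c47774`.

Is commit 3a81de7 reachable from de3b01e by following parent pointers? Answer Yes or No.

Ancestors of de3b01e (commits reachable by following parents): {1ce79c1, 1d395e6, 2ffe281, 3a81de7, 3c47774, 57a6e8f, 7e56697, 82429e5, 885287f, a300338, b4e0e60, bb27eb1, c1d9e3e, d72ebd6, de3b01e}.
3a81de7 is in that set, so it is an ancestor of de3b01e.

Yes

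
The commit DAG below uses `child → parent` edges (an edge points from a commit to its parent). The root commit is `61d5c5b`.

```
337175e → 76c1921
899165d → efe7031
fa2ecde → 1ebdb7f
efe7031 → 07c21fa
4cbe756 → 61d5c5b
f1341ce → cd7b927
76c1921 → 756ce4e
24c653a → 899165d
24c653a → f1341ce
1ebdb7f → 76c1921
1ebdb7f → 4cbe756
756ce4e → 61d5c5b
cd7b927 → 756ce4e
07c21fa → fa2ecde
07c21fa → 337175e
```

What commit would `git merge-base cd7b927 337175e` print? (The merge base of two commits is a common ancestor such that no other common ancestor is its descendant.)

Ancestors of cd7b927: {61d5c5b, 756ce4e, cd7b927}.
Ancestors of 337175e: {337175e, 61d5c5b, 756ce4e, 76c1921}.
Common ancestors: {61d5c5b, 756ce4e}.
Among these, 756ce4e is not an ancestor of any other common ancestor — it is the merge base.

756ce4e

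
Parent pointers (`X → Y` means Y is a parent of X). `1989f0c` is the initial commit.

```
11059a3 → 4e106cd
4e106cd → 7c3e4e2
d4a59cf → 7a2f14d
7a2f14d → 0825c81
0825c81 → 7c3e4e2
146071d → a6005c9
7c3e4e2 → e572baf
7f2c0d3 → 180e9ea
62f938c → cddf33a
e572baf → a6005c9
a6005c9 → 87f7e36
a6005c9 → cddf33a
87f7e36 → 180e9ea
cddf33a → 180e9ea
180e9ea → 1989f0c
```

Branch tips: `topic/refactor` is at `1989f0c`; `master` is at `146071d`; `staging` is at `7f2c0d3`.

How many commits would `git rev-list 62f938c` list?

Walking parent pointers from 62f938c: reachable set = {180e9ea, 1989f0c, 62f938c, cddf33a}.
That is 4 commits.

4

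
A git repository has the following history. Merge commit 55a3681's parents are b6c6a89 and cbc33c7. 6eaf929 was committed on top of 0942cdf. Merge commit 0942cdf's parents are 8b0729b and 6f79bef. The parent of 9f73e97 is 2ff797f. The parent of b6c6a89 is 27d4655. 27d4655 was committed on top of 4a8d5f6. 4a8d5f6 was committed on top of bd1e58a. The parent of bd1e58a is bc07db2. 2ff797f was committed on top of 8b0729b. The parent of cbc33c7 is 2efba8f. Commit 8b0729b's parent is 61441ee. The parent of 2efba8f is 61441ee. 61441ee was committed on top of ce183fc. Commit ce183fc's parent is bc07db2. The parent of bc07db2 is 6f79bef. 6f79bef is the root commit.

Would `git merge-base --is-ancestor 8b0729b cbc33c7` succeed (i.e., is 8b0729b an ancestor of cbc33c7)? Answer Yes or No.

Ancestors of cbc33c7: {2efba8f, 61441ee, 6f79bef, bc07db2, cbc33c7, ce183fc}.
8b0729b is not in that set, so it is not an ancestor of cbc33c7.

No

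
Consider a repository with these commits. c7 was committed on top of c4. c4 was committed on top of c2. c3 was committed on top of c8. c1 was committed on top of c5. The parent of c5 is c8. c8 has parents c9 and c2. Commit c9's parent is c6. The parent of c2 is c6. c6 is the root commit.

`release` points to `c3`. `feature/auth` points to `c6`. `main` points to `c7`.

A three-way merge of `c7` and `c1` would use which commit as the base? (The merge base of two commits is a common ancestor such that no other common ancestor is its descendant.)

Ancestors of c7: {c2, c4, c6, c7}.
Ancestors of c1: {c1, c2, c5, c6, c8, c9}.
Common ancestors: {c2, c6}.
Among these, c2 is not an ancestor of any other common ancestor — it is the merge base.

c2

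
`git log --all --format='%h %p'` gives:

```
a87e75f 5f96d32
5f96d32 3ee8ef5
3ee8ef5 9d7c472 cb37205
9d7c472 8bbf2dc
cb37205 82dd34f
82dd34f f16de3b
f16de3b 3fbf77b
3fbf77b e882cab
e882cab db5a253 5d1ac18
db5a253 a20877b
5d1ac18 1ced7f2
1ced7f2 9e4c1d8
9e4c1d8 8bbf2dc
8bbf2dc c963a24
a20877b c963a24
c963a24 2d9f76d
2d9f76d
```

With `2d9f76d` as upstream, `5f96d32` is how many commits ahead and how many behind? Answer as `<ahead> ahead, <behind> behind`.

Reachable from 5f96d32: {1ced7f2, 2d9f76d, 3ee8ef5, 3fbf77b, 5d1ac18, 5f96d32, 82dd34f, 8bbf2dc, 9d7c472, 9e4c1d8, a20877b, c963a24, cb37205, db5a253, e882cab, f16de3b}.
Reachable from 2d9f76d: {2d9f76d}.
Only in 5f96d32's history (ahead): {1ced7f2, 3ee8ef5, 3fbf77b, 5d1ac18, 5f96d32, 82dd34f, 8bbf2dc, 9d7c472, 9e4c1d8, a20877b, c963a24, cb37205, db5a253, e882cab, f16de3b} — 15.
Only in 2d9f76d's history (behind): {} — 0.

15 ahead, 0 behind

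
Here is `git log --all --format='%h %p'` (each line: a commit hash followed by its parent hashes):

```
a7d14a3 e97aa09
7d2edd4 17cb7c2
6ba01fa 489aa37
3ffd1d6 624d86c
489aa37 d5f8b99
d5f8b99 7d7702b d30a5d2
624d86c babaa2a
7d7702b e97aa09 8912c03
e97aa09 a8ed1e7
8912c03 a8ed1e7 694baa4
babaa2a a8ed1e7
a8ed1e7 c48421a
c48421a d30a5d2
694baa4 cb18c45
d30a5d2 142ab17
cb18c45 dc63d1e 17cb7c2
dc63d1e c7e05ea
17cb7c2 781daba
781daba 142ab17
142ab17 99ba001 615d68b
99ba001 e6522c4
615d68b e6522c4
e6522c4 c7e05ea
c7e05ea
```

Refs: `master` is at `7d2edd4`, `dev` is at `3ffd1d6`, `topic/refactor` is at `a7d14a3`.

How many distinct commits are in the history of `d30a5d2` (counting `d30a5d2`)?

Walking parent pointers from d30a5d2: reachable set = {142ab17, 615d68b, 99ba001, c7e05ea, d30a5d2, e6522c4}.
That is 6 commits.

6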